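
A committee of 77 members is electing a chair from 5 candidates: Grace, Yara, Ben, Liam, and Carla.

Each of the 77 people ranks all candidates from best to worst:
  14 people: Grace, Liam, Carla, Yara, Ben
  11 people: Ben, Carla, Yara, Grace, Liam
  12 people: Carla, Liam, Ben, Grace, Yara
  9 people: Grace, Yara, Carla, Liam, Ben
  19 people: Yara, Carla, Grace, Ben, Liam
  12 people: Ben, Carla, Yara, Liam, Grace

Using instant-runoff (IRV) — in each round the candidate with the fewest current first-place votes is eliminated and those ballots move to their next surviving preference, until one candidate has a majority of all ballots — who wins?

Grace

Round 1: Grace 23, Yara 19, Ben 23, Liam 0, Carla 12. Liam eliminated.
Round 2: Grace 23, Yara 19, Ben 23, Carla 12. Carla eliminated.
Round 3: Grace 23, Yara 19, Ben 35. Yara eliminated.
Round 4: Grace 42, Ben 35. Grace has a majority (≥39).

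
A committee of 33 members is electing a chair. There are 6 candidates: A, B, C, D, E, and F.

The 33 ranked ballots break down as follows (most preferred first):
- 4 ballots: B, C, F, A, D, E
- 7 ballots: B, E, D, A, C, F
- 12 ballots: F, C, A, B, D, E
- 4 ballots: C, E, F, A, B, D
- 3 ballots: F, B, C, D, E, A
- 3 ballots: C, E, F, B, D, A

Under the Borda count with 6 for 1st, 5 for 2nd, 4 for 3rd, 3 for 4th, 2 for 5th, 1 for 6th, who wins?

C

A: 4×3 + 7×3 + 12×4 + 4×3 + 3×1 + 3×1 = 99
B: 4×6 + 7×6 + 12×3 + 4×2 + 3×5 + 3×3 = 134
C: 4×5 + 7×2 + 12×5 + 4×6 + 3×4 + 3×6 = 148
D: 4×2 + 7×4 + 12×2 + 4×1 + 3×3 + 3×2 = 79
E: 4×1 + 7×5 + 12×1 + 4×5 + 3×2 + 3×5 = 92
F: 4×4 + 7×1 + 12×6 + 4×4 + 3×6 + 3×4 = 141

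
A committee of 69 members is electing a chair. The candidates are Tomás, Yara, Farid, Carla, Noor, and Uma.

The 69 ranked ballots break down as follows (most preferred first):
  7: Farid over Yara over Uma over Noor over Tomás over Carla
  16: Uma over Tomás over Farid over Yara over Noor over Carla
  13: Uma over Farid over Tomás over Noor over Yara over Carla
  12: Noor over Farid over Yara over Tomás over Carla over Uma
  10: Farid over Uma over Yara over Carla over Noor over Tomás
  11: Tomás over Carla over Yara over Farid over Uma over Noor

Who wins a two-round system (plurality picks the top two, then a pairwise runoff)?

Round 1 first-place votes: Tomás 11, Yara 0, Farid 17, Carla 0, Noor 12, Uma 29. Uma and Farid advance.
Runoff: Uma is ranked above Farid on 29 ballots, Farid above Uma on 40.

Farid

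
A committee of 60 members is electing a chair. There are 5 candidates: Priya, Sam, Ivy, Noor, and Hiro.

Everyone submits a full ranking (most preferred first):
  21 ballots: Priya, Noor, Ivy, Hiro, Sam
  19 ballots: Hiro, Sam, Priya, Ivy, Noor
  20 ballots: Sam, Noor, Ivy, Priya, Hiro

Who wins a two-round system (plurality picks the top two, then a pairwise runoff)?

Sam

Round 1 first-place votes: Priya 21, Sam 20, Ivy 0, Noor 0, Hiro 19. Priya and Sam advance.
Runoff: Priya is ranked above Sam on 21 ballots, Sam above Priya on 39.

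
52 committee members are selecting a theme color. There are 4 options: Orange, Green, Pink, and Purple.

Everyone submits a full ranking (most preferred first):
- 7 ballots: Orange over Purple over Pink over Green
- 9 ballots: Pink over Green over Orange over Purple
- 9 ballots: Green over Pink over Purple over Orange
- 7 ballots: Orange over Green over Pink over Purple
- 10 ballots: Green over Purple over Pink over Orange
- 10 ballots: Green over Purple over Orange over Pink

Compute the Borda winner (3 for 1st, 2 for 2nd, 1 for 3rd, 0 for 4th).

Green

Orange: 7×3 + 9×1 + 9×0 + 7×3 + 10×0 + 10×1 = 61
Green: 7×0 + 9×2 + 9×3 + 7×2 + 10×3 + 10×3 = 119
Pink: 7×1 + 9×3 + 9×2 + 7×1 + 10×1 + 10×0 = 69
Purple: 7×2 + 9×0 + 9×1 + 7×0 + 10×2 + 10×2 = 63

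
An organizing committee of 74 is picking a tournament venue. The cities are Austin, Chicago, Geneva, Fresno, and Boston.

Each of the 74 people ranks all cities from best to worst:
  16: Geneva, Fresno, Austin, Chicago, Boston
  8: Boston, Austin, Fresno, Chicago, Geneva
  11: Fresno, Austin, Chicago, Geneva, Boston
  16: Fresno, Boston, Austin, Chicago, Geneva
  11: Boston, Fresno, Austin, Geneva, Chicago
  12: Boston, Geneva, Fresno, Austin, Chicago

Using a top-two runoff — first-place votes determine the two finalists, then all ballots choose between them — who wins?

Round 1 first-place votes: Austin 0, Chicago 0, Geneva 16, Fresno 27, Boston 31. Boston and Fresno advance.
Runoff: Boston is ranked above Fresno on 31 ballots, Fresno above Boston on 43.

Fresno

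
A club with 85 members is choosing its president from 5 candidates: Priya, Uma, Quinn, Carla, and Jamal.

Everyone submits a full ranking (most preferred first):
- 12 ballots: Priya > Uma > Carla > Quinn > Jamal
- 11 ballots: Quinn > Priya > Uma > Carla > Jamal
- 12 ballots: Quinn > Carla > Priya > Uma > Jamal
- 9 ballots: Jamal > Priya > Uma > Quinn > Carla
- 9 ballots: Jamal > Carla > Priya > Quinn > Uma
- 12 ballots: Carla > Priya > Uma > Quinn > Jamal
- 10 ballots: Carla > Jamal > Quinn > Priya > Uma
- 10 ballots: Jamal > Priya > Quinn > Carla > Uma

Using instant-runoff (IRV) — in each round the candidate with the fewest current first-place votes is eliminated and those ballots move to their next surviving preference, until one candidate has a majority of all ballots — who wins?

Round 1: Priya 12, Uma 0, Quinn 23, Carla 22, Jamal 28. Uma eliminated.
Round 2: Priya 12, Quinn 23, Carla 22, Jamal 28. Priya eliminated.
Round 3: Quinn 23, Carla 34, Jamal 28. Quinn eliminated.
Round 4: Carla 57, Jamal 28. Carla has a majority (≥43).

Carla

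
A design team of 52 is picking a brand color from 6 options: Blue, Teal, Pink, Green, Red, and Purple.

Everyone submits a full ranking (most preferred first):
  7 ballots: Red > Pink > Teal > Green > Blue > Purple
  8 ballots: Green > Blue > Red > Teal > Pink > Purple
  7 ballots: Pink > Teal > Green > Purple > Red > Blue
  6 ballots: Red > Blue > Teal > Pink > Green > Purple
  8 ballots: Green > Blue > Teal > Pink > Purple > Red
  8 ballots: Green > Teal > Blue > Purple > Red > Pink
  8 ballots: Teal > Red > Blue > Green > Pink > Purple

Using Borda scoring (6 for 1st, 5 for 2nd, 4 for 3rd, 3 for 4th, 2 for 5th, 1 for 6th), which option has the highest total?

Teal

Blue: 7×2 + 8×5 + 7×1 + 6×5 + 8×5 + 8×4 + 8×4 = 195
Teal: 7×4 + 8×3 + 7×5 + 6×4 + 8×4 + 8×5 + 8×6 = 231
Pink: 7×5 + 8×2 + 7×6 + 6×3 + 8×3 + 8×1 + 8×2 = 159
Green: 7×3 + 8×6 + 7×4 + 6×2 + 8×6 + 8×6 + 8×3 = 229
Red: 7×6 + 8×4 + 7×2 + 6×6 + 8×1 + 8×2 + 8×5 = 188
Purple: 7×1 + 8×1 + 7×3 + 6×1 + 8×2 + 8×3 + 8×1 = 90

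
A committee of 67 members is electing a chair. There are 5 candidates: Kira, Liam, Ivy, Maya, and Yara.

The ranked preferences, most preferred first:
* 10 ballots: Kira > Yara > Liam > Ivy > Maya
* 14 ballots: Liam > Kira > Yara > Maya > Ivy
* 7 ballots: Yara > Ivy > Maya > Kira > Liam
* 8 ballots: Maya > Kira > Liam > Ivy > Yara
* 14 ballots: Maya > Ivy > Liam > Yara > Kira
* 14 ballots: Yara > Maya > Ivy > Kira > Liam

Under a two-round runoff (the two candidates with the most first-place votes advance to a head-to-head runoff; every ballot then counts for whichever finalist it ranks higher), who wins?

Yara

Round 1 first-place votes: Kira 10, Liam 14, Ivy 0, Maya 22, Yara 21. Maya and Yara advance.
Runoff: Maya is ranked above Yara on 22 ballots, Yara above Maya on 45.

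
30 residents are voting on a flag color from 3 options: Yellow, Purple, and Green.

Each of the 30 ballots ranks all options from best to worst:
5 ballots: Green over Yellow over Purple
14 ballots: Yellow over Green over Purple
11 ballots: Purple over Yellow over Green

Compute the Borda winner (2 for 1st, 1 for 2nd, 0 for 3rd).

Yellow

Yellow: 5×1 + 14×2 + 11×1 = 44
Purple: 5×0 + 14×0 + 11×2 = 22
Green: 5×2 + 14×1 + 11×0 = 24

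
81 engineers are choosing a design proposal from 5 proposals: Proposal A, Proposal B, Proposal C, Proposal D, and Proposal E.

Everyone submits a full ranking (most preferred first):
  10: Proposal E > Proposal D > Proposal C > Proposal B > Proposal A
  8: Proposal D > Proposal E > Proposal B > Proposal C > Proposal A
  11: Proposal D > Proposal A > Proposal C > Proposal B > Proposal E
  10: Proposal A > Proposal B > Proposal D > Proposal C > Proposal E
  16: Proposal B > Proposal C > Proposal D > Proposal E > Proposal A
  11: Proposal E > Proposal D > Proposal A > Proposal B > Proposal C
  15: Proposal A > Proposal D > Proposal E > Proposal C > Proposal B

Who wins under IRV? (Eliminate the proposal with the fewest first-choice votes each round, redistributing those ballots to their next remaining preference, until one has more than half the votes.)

Proposal D

Round 1: Proposal A 25, Proposal B 16, Proposal C 0, Proposal D 19, Proposal E 21. Proposal C eliminated.
Round 2: Proposal A 25, Proposal B 16, Proposal D 19, Proposal E 21. Proposal B eliminated.
Round 3: Proposal A 25, Proposal D 35, Proposal E 21. Proposal E eliminated.
Round 4: Proposal A 25, Proposal D 56. Proposal D has a majority (≥41).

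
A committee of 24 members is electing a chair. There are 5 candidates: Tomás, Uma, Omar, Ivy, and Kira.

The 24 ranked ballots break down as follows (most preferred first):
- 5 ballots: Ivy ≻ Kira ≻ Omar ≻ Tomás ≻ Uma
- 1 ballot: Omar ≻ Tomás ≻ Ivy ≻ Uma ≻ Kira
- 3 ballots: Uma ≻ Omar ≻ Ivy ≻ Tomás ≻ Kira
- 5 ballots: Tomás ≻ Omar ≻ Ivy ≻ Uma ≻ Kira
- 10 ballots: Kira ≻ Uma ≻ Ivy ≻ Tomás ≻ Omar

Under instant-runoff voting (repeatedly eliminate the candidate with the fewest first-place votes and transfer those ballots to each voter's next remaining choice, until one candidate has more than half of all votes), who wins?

Ivy

Round 1: Tomás 5, Uma 3, Omar 1, Ivy 5, Kira 10. Omar eliminated.
Round 2: Tomás 6, Uma 3, Ivy 5, Kira 10. Uma eliminated.
Round 3: Tomás 6, Ivy 8, Kira 10. Tomás eliminated.
Round 4: Ivy 14, Kira 10. Ivy has a majority (≥13).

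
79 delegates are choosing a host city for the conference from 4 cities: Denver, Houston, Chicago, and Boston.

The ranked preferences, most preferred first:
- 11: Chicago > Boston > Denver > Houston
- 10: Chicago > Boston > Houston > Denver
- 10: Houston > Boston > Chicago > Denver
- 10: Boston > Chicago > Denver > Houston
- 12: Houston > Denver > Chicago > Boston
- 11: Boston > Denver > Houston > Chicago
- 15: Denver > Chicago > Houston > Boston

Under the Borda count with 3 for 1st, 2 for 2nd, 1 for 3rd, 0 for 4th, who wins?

Chicago

Denver: 11×1 + 10×0 + 10×0 + 10×1 + 12×2 + 11×2 + 15×3 = 112
Houston: 11×0 + 10×1 + 10×3 + 10×0 + 12×3 + 11×1 + 15×1 = 102
Chicago: 11×3 + 10×3 + 10×1 + 10×2 + 12×1 + 11×0 + 15×2 = 135
Boston: 11×2 + 10×2 + 10×2 + 10×3 + 12×0 + 11×3 + 15×0 = 125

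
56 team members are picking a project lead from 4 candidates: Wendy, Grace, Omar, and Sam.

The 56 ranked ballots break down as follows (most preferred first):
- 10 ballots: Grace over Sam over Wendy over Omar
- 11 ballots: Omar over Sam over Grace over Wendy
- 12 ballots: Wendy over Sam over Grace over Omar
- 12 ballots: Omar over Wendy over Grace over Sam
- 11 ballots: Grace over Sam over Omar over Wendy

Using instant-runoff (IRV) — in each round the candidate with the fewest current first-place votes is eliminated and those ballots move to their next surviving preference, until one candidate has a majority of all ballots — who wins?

Round 1: Wendy 12, Grace 21, Omar 23, Sam 0. Sam eliminated.
Round 2: Wendy 12, Grace 21, Omar 23. Wendy eliminated.
Round 3: Grace 33, Omar 23. Grace has a majority (≥29).

Grace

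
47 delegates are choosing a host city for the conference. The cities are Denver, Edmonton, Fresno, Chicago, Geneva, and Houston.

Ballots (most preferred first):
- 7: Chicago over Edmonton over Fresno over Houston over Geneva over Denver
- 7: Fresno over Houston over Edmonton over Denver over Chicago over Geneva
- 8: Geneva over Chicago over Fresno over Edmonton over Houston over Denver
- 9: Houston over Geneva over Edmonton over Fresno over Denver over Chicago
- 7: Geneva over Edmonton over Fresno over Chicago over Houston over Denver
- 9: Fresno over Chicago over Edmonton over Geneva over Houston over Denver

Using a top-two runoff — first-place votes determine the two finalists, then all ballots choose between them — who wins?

Geneva

Round 1 first-place votes: Denver 0, Edmonton 0, Fresno 16, Chicago 7, Geneva 15, Houston 9. Fresno and Geneva advance.
Runoff: Fresno is ranked above Geneva on 23 ballots, Geneva above Fresno on 24.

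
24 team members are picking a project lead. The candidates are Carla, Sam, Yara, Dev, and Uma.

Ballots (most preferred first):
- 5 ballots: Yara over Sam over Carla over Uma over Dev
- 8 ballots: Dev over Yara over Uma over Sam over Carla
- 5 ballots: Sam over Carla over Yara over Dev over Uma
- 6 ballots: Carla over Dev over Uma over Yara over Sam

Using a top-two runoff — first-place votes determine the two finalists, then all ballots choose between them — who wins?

Round 1 first-place votes: Carla 6, Sam 5, Yara 5, Dev 8, Uma 0. Dev and Carla advance.
Runoff: Dev is ranked above Carla on 8 ballots, Carla above Dev on 16.

Carla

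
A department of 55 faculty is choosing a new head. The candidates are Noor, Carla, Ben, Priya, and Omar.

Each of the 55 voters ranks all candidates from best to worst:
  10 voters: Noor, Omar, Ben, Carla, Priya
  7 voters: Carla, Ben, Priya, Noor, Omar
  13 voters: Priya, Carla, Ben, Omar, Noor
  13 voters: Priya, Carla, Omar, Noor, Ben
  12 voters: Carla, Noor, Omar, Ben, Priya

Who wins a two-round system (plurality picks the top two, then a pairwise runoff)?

Carla

Round 1 first-place votes: Noor 10, Carla 19, Ben 0, Priya 26, Omar 0. Priya and Carla advance.
Runoff: Priya is ranked above Carla on 26 ballots, Carla above Priya on 29.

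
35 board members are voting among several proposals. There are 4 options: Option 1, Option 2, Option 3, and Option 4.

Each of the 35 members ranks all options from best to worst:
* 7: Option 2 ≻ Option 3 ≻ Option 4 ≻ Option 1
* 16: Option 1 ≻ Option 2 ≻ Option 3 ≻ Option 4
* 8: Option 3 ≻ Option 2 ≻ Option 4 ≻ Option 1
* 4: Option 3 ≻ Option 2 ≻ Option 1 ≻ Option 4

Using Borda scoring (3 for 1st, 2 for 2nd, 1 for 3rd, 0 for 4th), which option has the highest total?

Option 1: 7×0 + 16×3 + 8×0 + 4×1 = 52
Option 2: 7×3 + 16×2 + 8×2 + 4×2 = 77
Option 3: 7×2 + 16×1 + 8×3 + 4×3 = 66
Option 4: 7×1 + 16×0 + 8×1 + 4×0 = 15

Option 2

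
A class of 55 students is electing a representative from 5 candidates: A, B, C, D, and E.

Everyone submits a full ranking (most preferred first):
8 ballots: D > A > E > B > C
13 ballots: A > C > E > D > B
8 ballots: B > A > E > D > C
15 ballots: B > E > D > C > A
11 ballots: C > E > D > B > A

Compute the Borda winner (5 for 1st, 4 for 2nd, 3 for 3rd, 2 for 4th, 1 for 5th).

E

A: 8×4 + 13×5 + 8×4 + 15×1 + 11×1 = 155
B: 8×2 + 13×1 + 8×5 + 15×5 + 11×2 = 166
C: 8×1 + 13×4 + 8×1 + 15×2 + 11×5 = 153
D: 8×5 + 13×2 + 8×2 + 15×3 + 11×3 = 160
E: 8×3 + 13×3 + 8×3 + 15×4 + 11×4 = 191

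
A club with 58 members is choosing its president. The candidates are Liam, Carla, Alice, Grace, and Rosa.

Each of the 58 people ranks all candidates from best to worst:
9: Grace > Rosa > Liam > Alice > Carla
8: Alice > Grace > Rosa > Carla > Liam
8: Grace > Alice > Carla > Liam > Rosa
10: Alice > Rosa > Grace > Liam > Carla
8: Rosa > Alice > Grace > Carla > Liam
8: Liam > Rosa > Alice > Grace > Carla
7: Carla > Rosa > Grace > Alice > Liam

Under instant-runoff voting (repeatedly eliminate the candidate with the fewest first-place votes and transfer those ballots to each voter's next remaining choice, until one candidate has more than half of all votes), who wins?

Round 1: Liam 8, Carla 7, Alice 18, Grace 17, Rosa 8. Carla eliminated.
Round 2: Liam 8, Alice 18, Grace 17, Rosa 15. Liam eliminated.
Round 3: Alice 18, Grace 17, Rosa 23. Grace eliminated.
Round 4: Alice 26, Rosa 32. Rosa has a majority (≥30).

Rosa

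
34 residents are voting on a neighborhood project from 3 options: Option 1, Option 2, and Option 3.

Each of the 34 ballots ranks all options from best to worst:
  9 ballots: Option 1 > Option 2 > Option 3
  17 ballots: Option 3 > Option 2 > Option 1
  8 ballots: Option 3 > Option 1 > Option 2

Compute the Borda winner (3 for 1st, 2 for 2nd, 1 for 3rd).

Option 3

Option 1: 9×3 + 17×1 + 8×2 = 60
Option 2: 9×2 + 17×2 + 8×1 = 60
Option 3: 9×1 + 17×3 + 8×3 = 84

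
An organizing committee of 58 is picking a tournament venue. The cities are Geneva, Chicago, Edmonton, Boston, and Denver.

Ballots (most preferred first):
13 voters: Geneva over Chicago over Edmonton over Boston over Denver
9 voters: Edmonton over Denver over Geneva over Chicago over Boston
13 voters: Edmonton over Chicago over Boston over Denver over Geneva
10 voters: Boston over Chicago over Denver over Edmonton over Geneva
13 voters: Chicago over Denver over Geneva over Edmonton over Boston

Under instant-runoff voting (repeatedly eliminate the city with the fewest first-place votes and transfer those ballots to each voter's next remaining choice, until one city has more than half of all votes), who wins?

Chicago

Round 1: Geneva 13, Chicago 13, Edmonton 22, Boston 10, Denver 0. Denver eliminated.
Round 2: Geneva 13, Chicago 13, Edmonton 22, Boston 10. Boston eliminated.
Round 3: Geneva 13, Chicago 23, Edmonton 22. Geneva eliminated.
Round 4: Chicago 36, Edmonton 22. Chicago has a majority (≥30).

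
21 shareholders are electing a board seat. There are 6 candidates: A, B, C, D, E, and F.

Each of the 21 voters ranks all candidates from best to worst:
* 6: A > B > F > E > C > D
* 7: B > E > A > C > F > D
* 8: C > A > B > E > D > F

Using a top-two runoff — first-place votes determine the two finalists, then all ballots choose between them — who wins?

B

Round 1 first-place votes: A 6, B 7, C 8, D 0, E 0, F 0. C and B advance.
Runoff: C is ranked above B on 8 ballots, B above C on 13.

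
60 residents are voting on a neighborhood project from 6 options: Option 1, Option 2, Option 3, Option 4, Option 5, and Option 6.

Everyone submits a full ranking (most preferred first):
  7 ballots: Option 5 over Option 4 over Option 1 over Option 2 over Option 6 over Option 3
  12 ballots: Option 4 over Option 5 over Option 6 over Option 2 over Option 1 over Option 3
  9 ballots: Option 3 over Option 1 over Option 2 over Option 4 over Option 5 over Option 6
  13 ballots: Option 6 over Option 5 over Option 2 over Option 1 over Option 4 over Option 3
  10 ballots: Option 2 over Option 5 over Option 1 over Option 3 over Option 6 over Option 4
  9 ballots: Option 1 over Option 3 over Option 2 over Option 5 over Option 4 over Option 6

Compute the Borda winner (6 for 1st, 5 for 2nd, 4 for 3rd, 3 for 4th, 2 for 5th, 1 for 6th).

Option 1: 7×4 + 12×2 + 9×5 + 13×3 + 10×4 + 9×6 = 230
Option 2: 7×3 + 12×3 + 9×4 + 13×4 + 10×6 + 9×4 = 241
Option 3: 7×1 + 12×1 + 9×6 + 13×1 + 10×3 + 9×5 = 161
Option 4: 7×5 + 12×6 + 9×3 + 13×2 + 10×1 + 9×2 = 188
Option 5: 7×6 + 12×5 + 9×2 + 13×5 + 10×5 + 9×3 = 262
Option 6: 7×2 + 12×4 + 9×1 + 13×6 + 10×2 + 9×1 = 178

Option 5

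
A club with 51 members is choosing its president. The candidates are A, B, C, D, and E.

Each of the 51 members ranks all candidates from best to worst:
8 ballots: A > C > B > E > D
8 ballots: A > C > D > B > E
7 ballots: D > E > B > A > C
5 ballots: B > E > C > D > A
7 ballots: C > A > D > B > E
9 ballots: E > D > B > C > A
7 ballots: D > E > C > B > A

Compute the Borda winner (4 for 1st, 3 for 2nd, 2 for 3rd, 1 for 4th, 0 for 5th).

A: 8×4 + 8×4 + 7×1 + 5×0 + 7×3 + 9×0 + 7×0 = 92
B: 8×2 + 8×1 + 7×2 + 5×4 + 7×1 + 9×2 + 7×1 = 90
C: 8×3 + 8×3 + 7×0 + 5×2 + 7×4 + 9×1 + 7×2 = 109
D: 8×0 + 8×2 + 7×4 + 5×1 + 7×2 + 9×3 + 7×4 = 118
E: 8×1 + 8×0 + 7×3 + 5×3 + 7×0 + 9×4 + 7×3 = 101

D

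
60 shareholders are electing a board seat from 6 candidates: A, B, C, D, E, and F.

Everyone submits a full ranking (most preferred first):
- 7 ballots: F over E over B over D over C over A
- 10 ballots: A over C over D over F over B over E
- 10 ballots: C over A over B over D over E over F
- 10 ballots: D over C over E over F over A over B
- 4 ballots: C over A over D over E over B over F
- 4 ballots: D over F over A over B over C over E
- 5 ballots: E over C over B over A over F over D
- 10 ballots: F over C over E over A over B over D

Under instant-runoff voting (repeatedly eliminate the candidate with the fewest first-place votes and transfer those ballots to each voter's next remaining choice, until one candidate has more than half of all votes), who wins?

Round 1: A 10, B 0, C 14, D 14, E 5, F 17. B eliminated.
Round 2: A 10, C 14, D 14, E 5, F 17. E eliminated.
Round 3: A 10, C 19, D 14, F 17. A eliminated.
Round 4: C 29, D 14, F 17. D eliminated.
Round 5: C 39, F 21. C has a majority (≥31).

C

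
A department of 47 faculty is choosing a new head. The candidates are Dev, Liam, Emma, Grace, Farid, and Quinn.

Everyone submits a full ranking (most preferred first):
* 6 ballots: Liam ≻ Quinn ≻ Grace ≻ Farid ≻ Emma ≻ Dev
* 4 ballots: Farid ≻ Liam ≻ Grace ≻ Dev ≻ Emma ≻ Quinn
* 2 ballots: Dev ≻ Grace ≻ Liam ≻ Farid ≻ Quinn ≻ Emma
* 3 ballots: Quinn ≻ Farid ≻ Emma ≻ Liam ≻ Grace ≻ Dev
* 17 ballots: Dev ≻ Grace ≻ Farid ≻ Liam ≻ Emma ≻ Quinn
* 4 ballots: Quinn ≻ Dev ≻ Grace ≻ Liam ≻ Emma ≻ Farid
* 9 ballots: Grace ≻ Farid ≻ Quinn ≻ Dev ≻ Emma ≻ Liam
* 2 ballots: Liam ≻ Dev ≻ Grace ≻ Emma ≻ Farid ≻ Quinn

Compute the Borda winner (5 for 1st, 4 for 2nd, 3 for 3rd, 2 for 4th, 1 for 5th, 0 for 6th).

Dev: 6×0 + 4×2 + 2×5 + 3×0 + 17×5 + 4×4 + 9×2 + 2×4 = 145
Liam: 6×5 + 4×4 + 2×3 + 3×2 + 17×2 + 4×2 + 9×0 + 2×5 = 110
Emma: 6×1 + 4×1 + 2×0 + 3×3 + 17×1 + 4×1 + 9×1 + 2×2 = 53
Grace: 6×3 + 4×3 + 2×4 + 3×1 + 17×4 + 4×3 + 9×5 + 2×3 = 172
Farid: 6×2 + 4×5 + 2×2 + 3×4 + 17×3 + 4×0 + 9×4 + 2×1 = 137
Quinn: 6×4 + 4×0 + 2×1 + 3×5 + 17×0 + 4×5 + 9×3 + 2×0 = 88

Grace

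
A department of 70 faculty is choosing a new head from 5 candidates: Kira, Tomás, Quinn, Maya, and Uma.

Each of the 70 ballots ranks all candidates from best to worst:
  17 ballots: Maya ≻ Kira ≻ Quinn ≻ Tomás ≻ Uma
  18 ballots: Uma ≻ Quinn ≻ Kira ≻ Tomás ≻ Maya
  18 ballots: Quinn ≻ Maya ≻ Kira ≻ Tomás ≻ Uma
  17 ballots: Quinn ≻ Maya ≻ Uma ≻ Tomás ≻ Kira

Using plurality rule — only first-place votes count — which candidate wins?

Quinn

First-place votes: Kira 0, Tomás 0, Quinn 35, Maya 17, Uma 18.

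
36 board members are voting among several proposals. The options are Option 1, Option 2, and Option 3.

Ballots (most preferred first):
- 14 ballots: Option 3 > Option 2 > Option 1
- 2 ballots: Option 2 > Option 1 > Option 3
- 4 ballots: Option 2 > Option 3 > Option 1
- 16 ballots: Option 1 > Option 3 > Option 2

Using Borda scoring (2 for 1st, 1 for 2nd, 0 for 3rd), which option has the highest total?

Option 1: 14×0 + 2×1 + 4×0 + 16×2 = 34
Option 2: 14×1 + 2×2 + 4×2 + 16×0 = 26
Option 3: 14×2 + 2×0 + 4×1 + 16×1 = 48

Option 3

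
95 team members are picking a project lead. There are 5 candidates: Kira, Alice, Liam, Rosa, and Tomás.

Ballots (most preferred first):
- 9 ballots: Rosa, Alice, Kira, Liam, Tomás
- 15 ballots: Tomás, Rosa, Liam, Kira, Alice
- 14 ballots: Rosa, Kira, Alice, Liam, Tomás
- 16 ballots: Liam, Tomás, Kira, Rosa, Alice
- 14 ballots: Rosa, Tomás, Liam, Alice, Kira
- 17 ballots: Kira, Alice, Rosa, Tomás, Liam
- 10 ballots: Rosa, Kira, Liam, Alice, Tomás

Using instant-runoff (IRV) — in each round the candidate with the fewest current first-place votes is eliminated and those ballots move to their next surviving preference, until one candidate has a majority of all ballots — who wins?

Rosa

Round 1: Kira 17, Alice 0, Liam 16, Rosa 47, Tomás 15. Alice eliminated.
Round 2: Kira 17, Liam 16, Rosa 47, Tomás 15. Tomás eliminated.
Round 3: Kira 17, Liam 16, Rosa 62. Rosa has a majority (≥48).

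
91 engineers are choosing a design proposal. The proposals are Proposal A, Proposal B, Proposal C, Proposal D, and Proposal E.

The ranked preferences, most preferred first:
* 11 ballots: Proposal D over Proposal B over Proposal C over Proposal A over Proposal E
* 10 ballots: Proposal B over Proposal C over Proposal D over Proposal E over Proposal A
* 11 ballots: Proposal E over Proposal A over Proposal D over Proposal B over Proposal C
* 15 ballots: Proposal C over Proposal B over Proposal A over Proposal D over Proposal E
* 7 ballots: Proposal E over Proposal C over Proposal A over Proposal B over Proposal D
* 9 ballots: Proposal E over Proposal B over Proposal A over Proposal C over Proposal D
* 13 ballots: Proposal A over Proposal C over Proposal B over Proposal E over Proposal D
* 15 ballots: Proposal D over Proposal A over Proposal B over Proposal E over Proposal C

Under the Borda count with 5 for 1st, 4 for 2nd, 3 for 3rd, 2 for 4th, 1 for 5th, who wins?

Proposal B

Proposal A: 11×2 + 10×1 + 11×4 + 15×3 + 7×3 + 9×3 + 13×5 + 15×4 = 294
Proposal B: 11×4 + 10×5 + 11×2 + 15×4 + 7×2 + 9×4 + 13×3 + 15×3 = 310
Proposal C: 11×3 + 10×4 + 11×1 + 15×5 + 7×4 + 9×2 + 13×4 + 15×1 = 272
Proposal D: 11×5 + 10×3 + 11×3 + 15×2 + 7×1 + 9×1 + 13×1 + 15×5 = 252
Proposal E: 11×1 + 10×2 + 11×5 + 15×1 + 7×5 + 9×5 + 13×2 + 15×2 = 237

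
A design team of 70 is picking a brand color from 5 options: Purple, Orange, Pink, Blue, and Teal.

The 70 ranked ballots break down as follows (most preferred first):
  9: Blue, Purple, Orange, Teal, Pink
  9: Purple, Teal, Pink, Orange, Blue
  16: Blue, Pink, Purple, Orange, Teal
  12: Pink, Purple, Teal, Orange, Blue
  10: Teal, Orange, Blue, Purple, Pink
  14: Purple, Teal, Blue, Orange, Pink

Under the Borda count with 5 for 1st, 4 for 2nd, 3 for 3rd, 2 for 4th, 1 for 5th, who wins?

Purple: 9×4 + 9×5 + 16×3 + 12×4 + 10×2 + 14×5 = 267
Orange: 9×3 + 9×2 + 16×2 + 12×2 + 10×4 + 14×2 = 169
Pink: 9×1 + 9×3 + 16×4 + 12×5 + 10×1 + 14×1 = 184
Blue: 9×5 + 9×1 + 16×5 + 12×1 + 10×3 + 14×3 = 218
Teal: 9×2 + 9×4 + 16×1 + 12×3 + 10×5 + 14×4 = 212

Purple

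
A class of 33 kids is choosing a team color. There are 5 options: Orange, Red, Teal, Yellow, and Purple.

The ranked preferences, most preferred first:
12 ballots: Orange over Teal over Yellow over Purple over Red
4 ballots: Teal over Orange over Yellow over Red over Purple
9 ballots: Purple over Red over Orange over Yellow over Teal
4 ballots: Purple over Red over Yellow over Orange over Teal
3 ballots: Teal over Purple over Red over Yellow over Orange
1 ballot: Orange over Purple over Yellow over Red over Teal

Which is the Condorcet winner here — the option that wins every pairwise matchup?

Orange

Orange vs Red: 17–16
Orange vs Teal: 26–7
Orange vs Yellow: 26–7
Orange vs Purple: 17–16
Orange beats every other option.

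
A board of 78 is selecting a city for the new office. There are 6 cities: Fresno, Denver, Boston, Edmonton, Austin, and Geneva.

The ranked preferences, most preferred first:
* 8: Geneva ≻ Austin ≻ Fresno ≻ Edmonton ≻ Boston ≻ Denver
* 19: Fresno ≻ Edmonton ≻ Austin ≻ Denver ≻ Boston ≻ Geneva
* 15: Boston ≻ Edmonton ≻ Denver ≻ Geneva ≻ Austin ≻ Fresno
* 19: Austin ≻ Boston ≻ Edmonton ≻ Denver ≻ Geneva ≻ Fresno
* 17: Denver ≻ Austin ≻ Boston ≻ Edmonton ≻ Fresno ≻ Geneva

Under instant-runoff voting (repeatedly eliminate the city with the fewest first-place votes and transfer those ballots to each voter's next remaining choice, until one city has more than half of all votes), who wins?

Austin

Round 1: Fresno 19, Denver 17, Boston 15, Edmonton 0, Austin 19, Geneva 8. Edmonton eliminated.
Round 2: Fresno 19, Denver 17, Boston 15, Austin 19, Geneva 8. Geneva eliminated.
Round 3: Fresno 19, Denver 17, Boston 15, Austin 27. Boston eliminated.
Round 4: Fresno 19, Denver 32, Austin 27. Fresno eliminated.
Round 5: Denver 32, Austin 46. Austin has a majority (≥40).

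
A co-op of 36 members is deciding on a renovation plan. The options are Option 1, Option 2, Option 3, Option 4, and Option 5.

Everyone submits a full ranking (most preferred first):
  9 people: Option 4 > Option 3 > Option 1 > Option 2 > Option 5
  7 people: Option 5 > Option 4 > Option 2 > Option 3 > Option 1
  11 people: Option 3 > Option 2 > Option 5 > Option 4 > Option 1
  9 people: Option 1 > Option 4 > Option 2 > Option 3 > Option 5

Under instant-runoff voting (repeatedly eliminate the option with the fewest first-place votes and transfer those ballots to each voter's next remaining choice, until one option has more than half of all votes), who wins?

Round 1: Option 1 9, Option 2 0, Option 3 11, Option 4 9, Option 5 7. Option 2 eliminated.
Round 2: Option 1 9, Option 3 11, Option 4 9, Option 5 7. Option 5 eliminated.
Round 3: Option 1 9, Option 3 11, Option 4 16. Option 1 eliminated.
Round 4: Option 3 11, Option 4 25. Option 4 has a majority (≥19).

Option 4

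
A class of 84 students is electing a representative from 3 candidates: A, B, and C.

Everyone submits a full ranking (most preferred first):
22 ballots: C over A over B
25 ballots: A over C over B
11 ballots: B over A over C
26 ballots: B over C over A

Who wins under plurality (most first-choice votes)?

First-place votes: A 25, B 37, C 22.

B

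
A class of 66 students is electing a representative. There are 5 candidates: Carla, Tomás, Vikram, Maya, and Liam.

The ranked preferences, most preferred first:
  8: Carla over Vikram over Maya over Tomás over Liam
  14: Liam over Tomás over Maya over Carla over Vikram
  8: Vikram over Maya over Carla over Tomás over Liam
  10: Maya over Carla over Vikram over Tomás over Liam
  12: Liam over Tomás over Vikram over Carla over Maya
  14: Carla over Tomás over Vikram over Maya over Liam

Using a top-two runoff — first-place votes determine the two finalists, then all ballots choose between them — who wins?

Carla

Round 1 first-place votes: Carla 22, Tomás 0, Vikram 8, Maya 10, Liam 26. Liam and Carla advance.
Runoff: Liam is ranked above Carla on 26 ballots, Carla above Liam on 40.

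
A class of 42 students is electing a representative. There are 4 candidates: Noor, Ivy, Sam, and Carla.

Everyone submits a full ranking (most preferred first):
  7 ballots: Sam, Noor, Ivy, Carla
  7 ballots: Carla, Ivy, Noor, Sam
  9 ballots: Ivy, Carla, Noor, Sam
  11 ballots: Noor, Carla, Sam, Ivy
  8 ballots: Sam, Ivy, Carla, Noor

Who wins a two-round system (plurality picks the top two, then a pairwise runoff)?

Round 1 first-place votes: Noor 11, Ivy 9, Sam 15, Carla 7. Sam and Noor advance.
Runoff: Sam is ranked above Noor on 15 ballots, Noor above Sam on 27.

Noor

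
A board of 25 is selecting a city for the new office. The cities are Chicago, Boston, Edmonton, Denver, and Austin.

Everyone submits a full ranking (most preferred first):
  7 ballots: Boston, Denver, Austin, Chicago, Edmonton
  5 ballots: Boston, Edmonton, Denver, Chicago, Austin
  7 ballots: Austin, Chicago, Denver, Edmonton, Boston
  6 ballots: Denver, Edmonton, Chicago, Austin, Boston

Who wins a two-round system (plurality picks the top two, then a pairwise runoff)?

Austin

Round 1 first-place votes: Chicago 0, Boston 12, Edmonton 0, Denver 6, Austin 7. Boston and Austin advance.
Runoff: Boston is ranked above Austin on 12 ballots, Austin above Boston on 13.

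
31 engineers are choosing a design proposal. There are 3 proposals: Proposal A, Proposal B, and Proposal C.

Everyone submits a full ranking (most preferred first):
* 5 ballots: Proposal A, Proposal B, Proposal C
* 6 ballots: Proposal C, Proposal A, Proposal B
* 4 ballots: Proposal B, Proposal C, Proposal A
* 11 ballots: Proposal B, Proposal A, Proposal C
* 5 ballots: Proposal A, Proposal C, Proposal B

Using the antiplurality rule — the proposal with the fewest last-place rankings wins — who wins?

Proposal A

Last-place votes: Proposal A 4, Proposal B 11, Proposal C 16.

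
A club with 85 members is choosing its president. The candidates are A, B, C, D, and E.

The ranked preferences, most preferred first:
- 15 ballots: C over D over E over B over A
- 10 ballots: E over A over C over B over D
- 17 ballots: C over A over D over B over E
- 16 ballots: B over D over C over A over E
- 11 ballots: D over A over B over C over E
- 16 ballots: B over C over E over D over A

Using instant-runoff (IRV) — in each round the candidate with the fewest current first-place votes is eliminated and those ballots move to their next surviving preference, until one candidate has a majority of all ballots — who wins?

B

Round 1: A 0, B 32, C 32, D 11, E 10. A eliminated.
Round 2: B 32, C 32, D 11, E 10. E eliminated.
Round 3: B 32, C 42, D 11. D eliminated.
Round 4: B 43, C 42. B has a majority (≥43).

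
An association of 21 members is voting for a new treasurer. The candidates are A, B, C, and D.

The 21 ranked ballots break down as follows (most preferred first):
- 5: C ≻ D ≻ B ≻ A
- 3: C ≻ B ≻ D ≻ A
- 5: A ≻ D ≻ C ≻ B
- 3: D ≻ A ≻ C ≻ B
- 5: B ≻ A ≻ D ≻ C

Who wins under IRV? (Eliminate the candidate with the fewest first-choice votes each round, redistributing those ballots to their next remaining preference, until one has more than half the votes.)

A

Round 1: A 5, B 5, C 8, D 3. D eliminated.
Round 2: A 8, B 5, C 8. B eliminated.
Round 3: A 13, C 8. A has a majority (≥11).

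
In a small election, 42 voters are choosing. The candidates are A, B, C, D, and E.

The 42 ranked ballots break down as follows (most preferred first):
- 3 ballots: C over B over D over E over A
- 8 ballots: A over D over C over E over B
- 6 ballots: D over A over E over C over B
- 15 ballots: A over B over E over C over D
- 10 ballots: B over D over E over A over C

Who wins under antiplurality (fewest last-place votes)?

E

Last-place votes: A 3, B 14, C 10, D 15, E 0.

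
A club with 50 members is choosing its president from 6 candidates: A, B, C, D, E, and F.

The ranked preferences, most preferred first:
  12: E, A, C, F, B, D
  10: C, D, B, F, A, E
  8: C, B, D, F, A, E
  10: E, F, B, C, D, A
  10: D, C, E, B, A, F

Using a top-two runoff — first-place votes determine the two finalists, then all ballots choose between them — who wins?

Round 1 first-place votes: A 0, B 0, C 18, D 10, E 22, F 0. E and C advance.
Runoff: E is ranked above C on 22 ballots, C above E on 28.

C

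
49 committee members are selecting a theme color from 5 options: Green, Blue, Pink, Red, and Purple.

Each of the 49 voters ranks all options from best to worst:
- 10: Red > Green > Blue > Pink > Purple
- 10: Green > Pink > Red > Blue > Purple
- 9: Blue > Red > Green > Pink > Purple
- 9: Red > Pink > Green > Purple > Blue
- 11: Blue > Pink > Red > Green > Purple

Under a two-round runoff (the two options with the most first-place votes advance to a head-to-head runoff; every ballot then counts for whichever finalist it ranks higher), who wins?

Round 1 first-place votes: Green 10, Blue 20, Pink 0, Red 19, Purple 0. Blue and Red advance.
Runoff: Blue is ranked above Red on 20 ballots, Red above Blue on 29.

Red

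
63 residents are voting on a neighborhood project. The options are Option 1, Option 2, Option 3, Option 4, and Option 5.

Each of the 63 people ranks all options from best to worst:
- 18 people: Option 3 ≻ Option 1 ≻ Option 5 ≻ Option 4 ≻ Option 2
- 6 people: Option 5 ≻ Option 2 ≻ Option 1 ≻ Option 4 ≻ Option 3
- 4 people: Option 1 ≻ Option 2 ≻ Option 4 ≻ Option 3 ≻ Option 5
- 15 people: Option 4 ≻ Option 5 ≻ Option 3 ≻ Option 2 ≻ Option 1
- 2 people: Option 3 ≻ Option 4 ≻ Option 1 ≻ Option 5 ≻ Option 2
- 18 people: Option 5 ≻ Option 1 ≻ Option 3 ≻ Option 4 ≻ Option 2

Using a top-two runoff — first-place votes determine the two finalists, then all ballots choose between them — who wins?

Option 5

Round 1 first-place votes: Option 1 4, Option 2 0, Option 3 20, Option 4 15, Option 5 24. Option 5 and Option 3 advance.
Runoff: Option 5 is ranked above Option 3 on 39 ballots, Option 3 above Option 5 on 24.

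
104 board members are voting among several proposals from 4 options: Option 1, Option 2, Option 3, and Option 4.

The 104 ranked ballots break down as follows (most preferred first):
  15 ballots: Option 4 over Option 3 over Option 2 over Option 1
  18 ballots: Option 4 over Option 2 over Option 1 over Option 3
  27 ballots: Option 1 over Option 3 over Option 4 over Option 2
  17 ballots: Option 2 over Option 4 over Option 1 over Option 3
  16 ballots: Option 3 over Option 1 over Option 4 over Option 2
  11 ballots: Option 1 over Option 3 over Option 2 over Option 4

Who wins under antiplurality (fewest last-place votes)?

Option 4

Last-place votes: Option 1 15, Option 2 43, Option 3 35, Option 4 11.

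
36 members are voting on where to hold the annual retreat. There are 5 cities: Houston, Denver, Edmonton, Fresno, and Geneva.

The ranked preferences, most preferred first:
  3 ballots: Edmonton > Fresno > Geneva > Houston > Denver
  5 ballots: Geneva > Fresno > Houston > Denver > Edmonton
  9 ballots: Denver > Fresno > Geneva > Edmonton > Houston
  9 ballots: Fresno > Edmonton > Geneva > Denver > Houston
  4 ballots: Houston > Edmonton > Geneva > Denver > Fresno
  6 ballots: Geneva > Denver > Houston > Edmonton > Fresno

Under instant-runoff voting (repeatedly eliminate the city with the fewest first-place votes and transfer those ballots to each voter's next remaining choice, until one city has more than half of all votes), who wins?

Fresno

Round 1: Houston 4, Denver 9, Edmonton 3, Fresno 9, Geneva 11. Edmonton eliminated.
Round 2: Houston 4, Denver 9, Fresno 12, Geneva 11. Houston eliminated.
Round 3: Denver 9, Fresno 12, Geneva 15. Denver eliminated.
Round 4: Fresno 21, Geneva 15. Fresno has a majority (≥19).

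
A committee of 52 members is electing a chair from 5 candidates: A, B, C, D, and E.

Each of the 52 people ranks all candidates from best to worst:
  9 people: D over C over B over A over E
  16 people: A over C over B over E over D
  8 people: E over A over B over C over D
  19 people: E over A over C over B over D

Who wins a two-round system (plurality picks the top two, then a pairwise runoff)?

Round 1 first-place votes: A 16, B 0, C 0, D 9, E 27. E and A advance.
Runoff: E is ranked above A on 27 ballots, A above E on 25.

E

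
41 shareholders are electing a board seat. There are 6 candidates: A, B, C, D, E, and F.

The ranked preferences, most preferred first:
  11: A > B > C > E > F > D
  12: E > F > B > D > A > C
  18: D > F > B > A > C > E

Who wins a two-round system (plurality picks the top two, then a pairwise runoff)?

Round 1 first-place votes: A 11, B 0, C 0, D 18, E 12, F 0. D and E advance.
Runoff: D is ranked above E on 18 ballots, E above D on 23.

E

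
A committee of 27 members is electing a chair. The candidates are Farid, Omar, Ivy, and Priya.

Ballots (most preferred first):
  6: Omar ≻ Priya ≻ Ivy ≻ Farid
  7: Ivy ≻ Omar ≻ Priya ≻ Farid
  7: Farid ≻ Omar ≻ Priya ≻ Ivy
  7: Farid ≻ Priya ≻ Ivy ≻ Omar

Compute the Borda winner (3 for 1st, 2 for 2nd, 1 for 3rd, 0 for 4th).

Omar

Farid: 6×0 + 7×0 + 7×3 + 7×3 = 42
Omar: 6×3 + 7×2 + 7×2 + 7×0 = 46
Ivy: 6×1 + 7×3 + 7×0 + 7×1 = 34
Priya: 6×2 + 7×1 + 7×1 + 7×2 = 40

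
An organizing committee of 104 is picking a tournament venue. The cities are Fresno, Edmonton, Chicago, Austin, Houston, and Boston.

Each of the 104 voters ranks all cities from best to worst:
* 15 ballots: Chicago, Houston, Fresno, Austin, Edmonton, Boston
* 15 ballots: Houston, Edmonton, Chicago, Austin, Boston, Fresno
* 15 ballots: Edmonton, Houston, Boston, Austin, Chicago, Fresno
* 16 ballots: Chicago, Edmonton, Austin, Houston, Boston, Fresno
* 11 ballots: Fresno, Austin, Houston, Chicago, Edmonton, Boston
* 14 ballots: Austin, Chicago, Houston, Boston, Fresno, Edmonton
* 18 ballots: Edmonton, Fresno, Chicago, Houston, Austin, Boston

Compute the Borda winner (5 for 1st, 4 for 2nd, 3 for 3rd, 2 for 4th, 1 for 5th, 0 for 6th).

Fresno: 15×3 + 15×0 + 15×0 + 16×0 + 11×5 + 14×1 + 18×4 = 186
Edmonton: 15×1 + 15×4 + 15×5 + 16×4 + 11×1 + 14×0 + 18×5 = 315
Chicago: 15×5 + 15×3 + 15×1 + 16×5 + 11×2 + 14×4 + 18×3 = 347
Austin: 15×2 + 15×2 + 15×2 + 16×3 + 11×4 + 14×5 + 18×1 = 270
Houston: 15×4 + 15×5 + 15×4 + 16×2 + 11×3 + 14×3 + 18×2 = 338
Boston: 15×0 + 15×1 + 15×3 + 16×1 + 11×0 + 14×2 + 18×0 = 104

Chicago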